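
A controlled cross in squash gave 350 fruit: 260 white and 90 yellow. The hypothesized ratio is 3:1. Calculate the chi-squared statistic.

Total ratio parts = 4. Expected numbers out of 350:
  white: 350 × 3/4 = 262.5
  yellow: 350 × 1/4 = 87.5
χ² = Σ (O − E)² / E
  white: (260 − 262.5)² / 262.5 = 0.0238
  yellow: (90 − 87.5)² / 87.5 = 0.0714
χ² = 0.0238 + 0.0714 = 0.0952 ≈ 0.095

0.095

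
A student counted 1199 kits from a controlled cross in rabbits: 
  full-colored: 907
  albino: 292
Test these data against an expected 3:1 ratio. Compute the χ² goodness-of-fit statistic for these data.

0.267

The 3:1 ratio has 4 parts, so with N = 1199 the expected counts are:
  full-colored: 1199 × 3/4 = 899.25
  albino: 1199 × 1/4 = 299.75
χ² = Σ (O − E)² / E
  full-colored: (907 − 899.25)² / 899.25 = 0.0668
  albino: (292 − 299.75)² / 299.75 = 0.2004
χ² = 0.0668 + 0.2004 = 0.2672 ≈ 0.267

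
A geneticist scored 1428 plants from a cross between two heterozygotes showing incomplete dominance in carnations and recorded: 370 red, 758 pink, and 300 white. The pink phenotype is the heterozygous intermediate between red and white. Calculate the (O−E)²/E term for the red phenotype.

With incomplete dominance, a heterozygote × heterozygote cross gives a 1:2:1 phenotypic ratio.
Under the 1:2:1 hypothesis (Σ ratio = 4, N = 1428):
  red: 1428 × 1/4 = 357
  pink: 1428 × 2/4 = 714
  white: 1428 × 1/4 = 357
Contribution of red: (370 − 357)² / 357 = 0.4734

0.473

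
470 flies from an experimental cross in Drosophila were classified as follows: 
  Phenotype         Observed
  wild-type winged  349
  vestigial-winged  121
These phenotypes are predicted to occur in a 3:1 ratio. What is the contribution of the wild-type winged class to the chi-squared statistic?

Total ratio parts = 4. Expected numbers out of 470:
  wild-type winged: 470 × 3/4 = 352.5
  vestigial-winged: 470 × 1/4 = 117.5
Contribution of wild-type winged: (349 − 352.5)² / 352.5 = 0.0348

0.035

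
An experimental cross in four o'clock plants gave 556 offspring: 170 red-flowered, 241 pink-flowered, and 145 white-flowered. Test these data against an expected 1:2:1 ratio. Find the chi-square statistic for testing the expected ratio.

Expected counts for N = 556 under a 1:2:1 ratio (total parts = 4):
  red-flowered: 556 × 1/4 = 139
  pink-flowered: 556 × 2/4 = 278
  white-flowered: 556 × 1/4 = 139
χ² = Σ (O − E)² / E
  red-flowered: (170 − 139)² / 139 = 6.9137
  pink-flowered: (241 − 278)² / 278 = 4.9245
  white-flowered: (145 − 139)² / 139 = 0.2590
χ² = 6.9137 + 4.9245 + 0.2590 = 12.0972 ≈ 12.097

12.097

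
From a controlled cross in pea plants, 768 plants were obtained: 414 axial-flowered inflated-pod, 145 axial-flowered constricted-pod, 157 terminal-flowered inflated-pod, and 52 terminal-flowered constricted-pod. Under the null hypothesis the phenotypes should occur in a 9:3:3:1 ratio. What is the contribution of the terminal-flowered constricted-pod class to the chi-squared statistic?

Total ratio parts = 16. Expected numbers out of 768:
  axial-flowered inflated-pod: 768 × 9/16 = 432
  axial-flowered constricted-pod: 768 × 3/16 = 144
  terminal-flowered inflated-pod: 768 × 3/16 = 144
  terminal-flowered constricted-pod: 768 × 1/16 = 48
Contribution of terminal-flowered constricted-pod: (52 − 48)² / 48 = 0.3333

0.333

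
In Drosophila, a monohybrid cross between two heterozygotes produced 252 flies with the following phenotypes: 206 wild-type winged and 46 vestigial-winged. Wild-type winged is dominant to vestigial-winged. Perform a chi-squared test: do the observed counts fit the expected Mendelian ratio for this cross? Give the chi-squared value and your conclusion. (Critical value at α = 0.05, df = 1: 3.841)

For a monohybrid cross between heterozygotes with complete dominance, the expected phenotypic ratio is 3:1.
Under the 3:1 hypothesis (Σ ratio = 4, N = 252):
  wild-type winged: 252 × 3/4 = 189
  vestigial-winged: 252 × 1/4 = 63
χ² = Σ (O − E)² / E
  wild-type winged: (206 − 189)² / 189 = 1.5291
  vestigial-winged: (46 − 63)² / 63 = 4.5873
χ² = 1.5291 + 4.5873 = 6.1164 ≈ 6.116
Degrees of freedom = 2 − 1 = 1; critical value at α = 0.05 is 3.841.
Since 6.116 > 3.841, we reject the null hypothesis — the data do not fit the 3:1 ratio.

6.116; not consistent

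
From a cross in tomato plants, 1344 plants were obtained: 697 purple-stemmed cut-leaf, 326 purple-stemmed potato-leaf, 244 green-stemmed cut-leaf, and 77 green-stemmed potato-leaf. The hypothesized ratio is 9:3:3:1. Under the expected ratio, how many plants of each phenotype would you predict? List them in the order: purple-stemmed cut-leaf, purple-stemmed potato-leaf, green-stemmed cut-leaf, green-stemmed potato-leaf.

756, 252, 252, 84

Under the 9:3:3:1 hypothesis (Σ ratio = 16, N = 1344):
  purple-stemmed cut-leaf: 1344 × 9/16 = 756
  purple-stemmed potato-leaf: 1344 × 3/16 = 252
  green-stemmed cut-leaf: 1344 × 3/16 = 252
  green-stemmed potato-leaf: 1344 × 1/16 = 84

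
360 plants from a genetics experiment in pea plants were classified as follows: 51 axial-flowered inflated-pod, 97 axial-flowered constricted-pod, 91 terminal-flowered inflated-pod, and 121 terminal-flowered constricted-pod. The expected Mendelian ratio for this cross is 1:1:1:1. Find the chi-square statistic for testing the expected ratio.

28.133

The 1:1:1:1 ratio has 4 parts, so with N = 360 the expected counts are:
  axial-flowered inflated-pod: 360 × 1/4 = 90
  axial-flowered constricted-pod: 360 × 1/4 = 90
  terminal-flowered inflated-pod: 360 × 1/4 = 90
  terminal-flowered constricted-pod: 360 × 1/4 = 90
χ² = Σ (O − E)² / E
  axial-flowered inflated-pod: (51 − 90)² / 90 = 16.9000
  axial-flowered constricted-pod: (97 − 90)² / 90 = 0.5444
  terminal-flowered inflated-pod: (91 − 90)² / 90 = 0.0111
  terminal-flowered constricted-pod: (121 − 90)² / 90 = 10.6778
χ² = 16.9000 + 0.5444 + 0.0111 + 10.6778 = 28.1333 ≈ 28.133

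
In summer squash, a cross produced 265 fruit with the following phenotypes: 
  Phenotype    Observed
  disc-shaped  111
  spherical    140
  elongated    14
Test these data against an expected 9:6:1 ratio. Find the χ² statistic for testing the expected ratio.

26.723

The 9:6:1 ratio has 16 parts, so with N = 265 the expected counts are:
  disc-shaped: 265 × 9/16 = 149.0625
  spherical: 265 × 6/16 = 99.375
  elongated: 265 × 1/16 = 16.5625
χ² = Σ (O − E)² / E
  disc-shaped: (111 − 149.0625)² / 149.0625 = 9.7191
  spherical: (140 − 99.375)² / 99.375 = 16.6077
  elongated: (14 − 16.5625)² / 16.5625 = 0.3965
χ² = 9.7191 + 16.6077 + 0.3965 = 26.7233 ≈ 26.723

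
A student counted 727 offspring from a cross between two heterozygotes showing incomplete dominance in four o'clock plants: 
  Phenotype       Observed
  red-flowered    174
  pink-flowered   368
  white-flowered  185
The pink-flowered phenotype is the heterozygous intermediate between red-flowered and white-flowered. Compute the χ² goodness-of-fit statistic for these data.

0.444

With incomplete dominance, a heterozygote × heterozygote cross gives a 1:2:1 phenotypic ratio.
Under the 1:2:1 hypothesis (Σ ratio = 4, N = 727):
  red-flowered: 727 × 1/4 = 181.75
  pink-flowered: 727 × 2/4 = 363.5
  white-flowered: 727 × 1/4 = 181.75
χ² = Σ (O − E)² / E
  red-flowered: (174 − 181.75)² / 181.75 = 0.3305
  pink-flowered: (368 − 363.5)² / 363.5 = 0.0557
  white-flowered: (185 − 181.75)² / 181.75 = 0.0581
χ² = 0.3305 + 0.0557 + 0.0581 = 0.4443 ≈ 0.444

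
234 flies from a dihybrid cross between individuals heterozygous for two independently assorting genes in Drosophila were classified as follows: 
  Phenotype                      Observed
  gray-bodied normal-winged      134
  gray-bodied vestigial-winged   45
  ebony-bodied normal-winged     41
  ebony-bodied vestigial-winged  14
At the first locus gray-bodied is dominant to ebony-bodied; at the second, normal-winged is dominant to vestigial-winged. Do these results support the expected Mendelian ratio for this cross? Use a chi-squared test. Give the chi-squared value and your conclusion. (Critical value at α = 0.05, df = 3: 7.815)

0.287; consistent

A dihybrid F₂ with independent assortment and complete dominance at both loci gives a 9:3:3:1 phenotypic ratio.
Under the 9:3:3:1 hypothesis (Σ ratio = 16, N = 234):
  gray-bodied normal-winged: 234 × 9/16 = 131.625
  gray-bodied vestigial-winged: 234 × 3/16 = 43.875
  ebony-bodied normal-winged: 234 × 3/16 = 43.875
  ebony-bodied vestigial-winged: 234 × 1/16 = 14.625
χ² = Σ (O − E)² / E
  gray-bodied normal-winged: (134 − 131.625)² / 131.625 = 0.0429
  gray-bodied vestigial-winged: (45 − 43.875)² / 43.875 = 0.0288
  ebony-bodied normal-winged: (41 − 43.875)² / 43.875 = 0.1884
  ebony-bodied vestigial-winged: (14 − 14.625)² / 14.625 = 0.0267
χ² = 0.0429 + 0.0288 + 0.1884 + 0.0267 = 0.2868 ≈ 0.287
Degrees of freedom = 4 − 1 = 3; critical value at α = 0.05 is 7.815.
Since 0.287 < 7.815, we fail to reject the null hypothesis — the data are consistent with the 9:3:3:1 ratio.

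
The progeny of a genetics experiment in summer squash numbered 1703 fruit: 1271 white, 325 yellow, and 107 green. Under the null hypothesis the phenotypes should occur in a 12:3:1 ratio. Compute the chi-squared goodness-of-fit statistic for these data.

Under the 12:3:1 hypothesis (Σ ratio = 16, N = 1703):
  white: 1703 × 12/16 = 1277.25
  yellow: 1703 × 3/16 = 319.3125
  green: 1703 × 1/16 = 106.4375
χ² = Σ (O − E)² / E
  white: (1271 − 1277.25)² / 1277.25 = 0.0306
  yellow: (325 − 319.3125)² / 319.3125 = 0.1013
  green: (107 − 106.4375)² / 106.4375 = 0.0030
χ² = 0.0306 + 0.1013 + 0.0030 = 0.1349 ≈ 0.135

0.135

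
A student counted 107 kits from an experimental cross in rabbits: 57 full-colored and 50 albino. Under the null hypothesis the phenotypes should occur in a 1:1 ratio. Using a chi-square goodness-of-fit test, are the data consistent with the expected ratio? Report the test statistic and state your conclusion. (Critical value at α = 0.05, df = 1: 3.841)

0.458; consistent

Under the 1:1 hypothesis (Σ ratio = 2, N = 107):
  full-colored: 107 × 1/2 = 53.5
  albino: 107 × 1/2 = 53.5
χ² = Σ (O − E)² / E
  full-colored: (57 − 53.5)² / 53.5 = 0.2290
  albino: (50 − 53.5)² / 53.5 = 0.2290
χ² = 0.2290 + 0.2290 = 0.458
Degrees of freedom = 2 − 1 = 1; critical value at α = 0.05 is 3.841.
Since 0.458 < 3.841, we fail to reject the null hypothesis — the data are consistent with the 1:1 ratio.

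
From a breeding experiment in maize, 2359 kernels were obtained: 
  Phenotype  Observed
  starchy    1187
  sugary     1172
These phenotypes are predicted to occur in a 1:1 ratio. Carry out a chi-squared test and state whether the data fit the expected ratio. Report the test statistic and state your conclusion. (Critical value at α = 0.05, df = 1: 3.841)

Expected counts for N = 2359 under a 1:1 ratio (total parts = 2):
  starchy: 2359 × 1/2 = 1179.5
  sugary: 2359 × 1/2 = 1179.5
χ² = Σ (O − E)² / E
  starchy: (1187 − 1179.5)² / 1179.5 = 0.0477
  sugary: (1172 − 1179.5)² / 1179.5 = 0.0477
χ² = 0.0477 + 0.0477 = 0.0954 ≈ 0.095
Degrees of freedom = 2 − 1 = 1; critical value at α = 0.05 is 3.841.
Since 0.095 < 3.841, we fail to reject the null hypothesis — the data are consistent with the 1:1 ratio.

0.095; consistent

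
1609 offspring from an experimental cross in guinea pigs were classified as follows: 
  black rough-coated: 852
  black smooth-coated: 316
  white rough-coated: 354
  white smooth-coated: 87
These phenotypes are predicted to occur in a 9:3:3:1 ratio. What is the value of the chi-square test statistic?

14.690

Under the 9:3:3:1 hypothesis (Σ ratio = 16, N = 1609):
  black rough-coated: 1609 × 9/16 = 905.0625
  black smooth-coated: 1609 × 3/16 = 301.6875
  white rough-coated: 1609 × 3/16 = 301.6875
  white smooth-coated: 1609 × 1/16 = 100.5625
χ² = Σ (O − E)² / E
  black rough-coated: (852 − 905.0625)² / 905.0625 = 3.1110
  black smooth-coated: (316 − 301.6875)² / 301.6875 = 0.6790
  white rough-coated: (354 − 301.6875)² / 301.6875 = 9.0710
  white smooth-coated: (87 − 100.5625)² / 100.5625 = 1.8291
χ² = 3.1110 + 0.6790 + 9.0710 + 1.8291 = 14.6901 ≈ 14.690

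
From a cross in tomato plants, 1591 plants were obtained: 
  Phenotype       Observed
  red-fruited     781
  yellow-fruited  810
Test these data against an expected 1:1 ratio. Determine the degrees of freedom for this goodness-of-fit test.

A goodness-of-fit test with 2 phenotype classes has df = 2 − 1 = 1.

1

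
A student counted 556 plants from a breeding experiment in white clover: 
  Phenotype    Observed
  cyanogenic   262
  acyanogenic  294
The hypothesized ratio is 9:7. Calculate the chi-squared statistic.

The 9:7 ratio has 16 parts, so with N = 556 the expected counts are:
  cyanogenic: 556 × 9/16 = 312.75
  acyanogenic: 556 × 7/16 = 243.25
χ² = Σ (O − E)² / E
  cyanogenic: (262 − 312.75)² / 312.75 = 8.2352
  acyanogenic: (294 − 243.25)² / 243.25 = 10.5881
χ² = 8.2352 + 10.5881 = 18.8233 ≈ 18.823

18.823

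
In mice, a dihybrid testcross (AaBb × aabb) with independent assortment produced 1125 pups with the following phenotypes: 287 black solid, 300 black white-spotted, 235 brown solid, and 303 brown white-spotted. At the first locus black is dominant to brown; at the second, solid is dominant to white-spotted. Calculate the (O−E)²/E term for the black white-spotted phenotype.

1.250

A dihybrid testcross with independent assortment gives a 1:1:1:1 ratio.
Total ratio parts = 4. Expected numbers out of 1125:
  black solid: 1125 × 1/4 = 281.25
  black white-spotted: 1125 × 1/4 = 281.25
  brown solid: 1125 × 1/4 = 281.25
  brown white-spotted: 1125 × 1/4 = 281.25
Contribution of black white-spotted: (300 − 281.25)² / 281.25 = 1.2500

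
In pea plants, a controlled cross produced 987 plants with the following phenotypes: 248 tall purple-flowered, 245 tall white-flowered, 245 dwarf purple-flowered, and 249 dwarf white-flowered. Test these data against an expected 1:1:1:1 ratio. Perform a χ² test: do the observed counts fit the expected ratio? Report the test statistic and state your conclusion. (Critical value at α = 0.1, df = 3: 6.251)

Total ratio parts = 4. Expected numbers out of 987:
  tall purple-flowered: 987 × 1/4 = 246.75
  tall white-flowered: 987 × 1/4 = 246.75
  dwarf purple-flowered: 987 × 1/4 = 246.75
  dwarf white-flowered: 987 × 1/4 = 246.75
χ² = Σ (O − E)² / E
  tall purple-flowered: (248 − 246.75)² / 246.75 = 0.0063
  tall white-flowered: (245 − 246.75)² / 246.75 = 0.0124
  dwarf purple-flowered: (245 − 246.75)² / 246.75 = 0.0124
  dwarf white-flowered: (249 − 246.75)² / 246.75 = 0.0205
χ² = 0.0063 + 0.0124 + 0.0124 + 0.0205 = 0.0516 ≈ 0.052
Degrees of freedom = 4 − 1 = 3; critical value at α = 0.1 is 6.251.
Since 0.052 < 6.251, we fail to reject the null hypothesis — the data are consistent with the 1:1:1:1 ratio.

0.052; consistent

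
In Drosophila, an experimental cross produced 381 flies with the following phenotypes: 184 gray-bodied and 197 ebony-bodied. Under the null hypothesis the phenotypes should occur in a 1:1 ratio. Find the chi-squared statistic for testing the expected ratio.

0.444

The 1:1 ratio has 2 parts, so with N = 381 the expected counts are:
  gray-bodied: 381 × 1/2 = 190.5
  ebony-bodied: 381 × 1/2 = 190.5
χ² = Σ (O − E)² / E
  gray-bodied: (184 − 190.5)² / 190.5 = 0.2218
  ebony-bodied: (197 − 190.5)² / 190.5 = 0.2218
χ² = 0.2218 + 0.2218 = 0.4436 ≈ 0.444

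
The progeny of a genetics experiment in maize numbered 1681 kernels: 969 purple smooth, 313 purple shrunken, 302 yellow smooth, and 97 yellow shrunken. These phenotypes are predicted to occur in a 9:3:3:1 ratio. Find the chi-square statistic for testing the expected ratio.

1.767

Total ratio parts = 16. Expected numbers out of 1681:
  purple smooth: 1681 × 9/16 = 945.5625
  purple shrunken: 1681 × 3/16 = 315.1875
  yellow smooth: 1681 × 3/16 = 315.1875
  yellow shrunken: 1681 × 1/16 = 105.0625
χ² = Σ (O − E)² / E
  purple smooth: (969 − 945.5625)² / 945.5625 = 0.5809
  purple shrunken: (313 − 315.1875)² / 315.1875 = 0.0152
  yellow smooth: (302 − 315.1875)² / 315.1875 = 0.5518
  yellow shrunken: (97 − 105.0625)² / 105.0625 = 0.6187
χ² = 0.5809 + 0.0152 + 0.5518 + 0.6187 = 1.7666 ≈ 1.767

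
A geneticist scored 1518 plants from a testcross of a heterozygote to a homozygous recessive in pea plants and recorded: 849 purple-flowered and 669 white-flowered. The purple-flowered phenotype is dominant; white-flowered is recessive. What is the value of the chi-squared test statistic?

A testcross of a heterozygote (Aa × aa) gives a 1:1 phenotypic ratio.
Expected counts for N = 1518 under a 1:1 ratio (total parts = 2):
  purple-flowered: 1518 × 1/2 = 759
  white-flowered: 1518 × 1/2 = 759
χ² = Σ (O − E)² / E
  purple-flowered: (849 − 759)² / 759 = 10.6719
  white-flowered: (669 − 759)² / 759 = 10.6719
χ² = 10.6719 + 10.6719 = 21.3438 ≈ 21.344

21.344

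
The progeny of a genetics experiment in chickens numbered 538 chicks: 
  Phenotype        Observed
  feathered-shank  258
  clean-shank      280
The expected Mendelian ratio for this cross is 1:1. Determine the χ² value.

0.900

Under the 1:1 hypothesis (Σ ratio = 2, N = 538):
  feathered-shank: 538 × 1/2 = 269
  clean-shank: 538 × 1/2 = 269
χ² = Σ (O − E)² / E
  feathered-shank: (258 − 269)² / 269 = 0.4498
  clean-shank: (280 − 269)² / 269 = 0.4498
χ² = 0.4498 + 0.4498 = 0.8996 ≈ 0.900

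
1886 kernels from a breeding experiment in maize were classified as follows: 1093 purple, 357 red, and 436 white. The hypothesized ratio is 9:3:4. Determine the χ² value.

The 9:3:4 ratio has 16 parts, so with N = 1886 the expected counts are:
  purple: 1886 × 9/16 = 1060.875
  red: 1886 × 3/16 = 353.625
  white: 1886 × 4/16 = 471.5
χ² = Σ (O − E)² / E
  purple: (1093 − 1060.875)² / 1060.875 = 0.9728
  red: (357 − 353.625)² / 353.625 = 0.0322
  white: (436 − 471.5)² / 471.5 = 2.6729
χ² = 0.9728 + 0.0322 + 2.6729 = 3.6779 ≈ 3.678

3.678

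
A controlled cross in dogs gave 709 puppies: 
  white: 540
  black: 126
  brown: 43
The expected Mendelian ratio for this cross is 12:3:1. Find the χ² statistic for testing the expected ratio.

0.529

Under the 12:3:1 hypothesis (Σ ratio = 16, N = 709):
  white: 709 × 12/16 = 531.75
  black: 709 × 3/16 = 132.9375
  brown: 709 × 1/16 = 44.3125
χ² = Σ (O − E)² / E
  white: (540 − 531.75)² / 531.75 = 0.1280
  black: (126 − 132.9375)² / 132.9375 = 0.3620
  brown: (43 − 44.3125)² / 44.3125 = 0.0389
χ² = 0.1280 + 0.3620 + 0.0389 = 0.5289 ≈ 0.529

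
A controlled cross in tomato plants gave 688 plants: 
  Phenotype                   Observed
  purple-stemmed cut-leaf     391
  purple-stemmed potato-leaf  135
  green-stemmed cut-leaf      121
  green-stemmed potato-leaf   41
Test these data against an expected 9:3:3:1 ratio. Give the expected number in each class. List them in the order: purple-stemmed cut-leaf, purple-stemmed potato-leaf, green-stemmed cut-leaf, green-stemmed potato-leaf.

Total ratio parts = 16. Expected numbers out of 688:
  purple-stemmed cut-leaf: 688 × 9/16 = 387
  purple-stemmed potato-leaf: 688 × 3/16 = 129
  green-stemmed cut-leaf: 688 × 3/16 = 129
  green-stemmed potato-leaf: 688 × 1/16 = 43

387, 129, 129, 43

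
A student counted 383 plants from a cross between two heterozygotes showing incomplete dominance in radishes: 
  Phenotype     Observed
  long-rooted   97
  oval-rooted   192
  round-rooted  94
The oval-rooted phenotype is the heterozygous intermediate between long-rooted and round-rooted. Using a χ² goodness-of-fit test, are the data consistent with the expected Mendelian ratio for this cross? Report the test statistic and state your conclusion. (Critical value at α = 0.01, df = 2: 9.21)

With incomplete dominance, a heterozygote × heterozygote cross gives a 1:2:1 phenotypic ratio.
Expected counts for N = 383 under a 1:2:1 ratio (total parts = 4):
  long-rooted: 383 × 1/4 = 95.75
  oval-rooted: 383 × 2/4 = 191.5
  round-rooted: 383 × 1/4 = 95.75
χ² = Σ (O − E)² / E
  long-rooted: (97 − 95.75)² / 95.75 = 0.0163
  oval-rooted: (192 − 191.5)² / 191.5 = 0.0013
  round-rooted: (94 − 95.75)² / 95.75 = 0.0320
χ² = 0.0163 + 0.0013 + 0.0320 = 0.0496 ≈ 0.050
Degrees of freedom = 3 − 1 = 2; critical value at α = 0.01 is 9.21.
Since 0.050 < 9.21, we fail to reject the null hypothesis — the data are consistent with the 1:2:1 ratio.

0.050; consistent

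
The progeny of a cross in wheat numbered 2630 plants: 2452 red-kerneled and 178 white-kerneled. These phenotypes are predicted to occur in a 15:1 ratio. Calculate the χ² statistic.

Total ratio parts = 16. Expected numbers out of 2630:
  red-kerneled: 2630 × 15/16 = 2465.625
  white-kerneled: 2630 × 1/16 = 164.375
χ² = Σ (O − E)² / E
  red-kerneled: (2452 − 2465.625)² / 2465.625 = 0.0753
  white-kerneled: (178 − 164.375)² / 164.375 = 1.1294
χ² = 0.0753 + 1.1294 = 1.2047 ≈ 1.205

1.205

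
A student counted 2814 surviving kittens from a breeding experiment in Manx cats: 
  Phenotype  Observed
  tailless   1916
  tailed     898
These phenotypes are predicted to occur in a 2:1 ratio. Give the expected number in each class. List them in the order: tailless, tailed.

1876, 938

Under the 2:1 hypothesis (Σ ratio = 3, N = 2814):
  tailless: 2814 × 2/3 = 1876
  tailed: 2814 × 1/3 = 938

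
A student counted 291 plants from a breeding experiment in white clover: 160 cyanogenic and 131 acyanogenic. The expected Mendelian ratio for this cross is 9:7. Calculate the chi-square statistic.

Expected counts for N = 291 under a 9:7 ratio (total parts = 16):
  cyanogenic: 291 × 9/16 = 163.6875
  acyanogenic: 291 × 7/16 = 127.3125
χ² = Σ (O − E)² / E
  cyanogenic: (160 − 163.6875)² / 163.6875 = 0.0831
  acyanogenic: (131 − 127.3125)² / 127.3125 = 0.1068
χ² = 0.0831 + 0.1068 = 0.1899 ≈ 0.190

0.190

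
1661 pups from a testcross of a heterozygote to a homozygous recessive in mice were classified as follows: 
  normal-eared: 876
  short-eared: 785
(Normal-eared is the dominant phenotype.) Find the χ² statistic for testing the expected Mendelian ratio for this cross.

4.986

A testcross of a heterozygote (Aa × aa) gives a 1:1 phenotypic ratio.
Expected counts for N = 1661 under a 1:1 ratio (total parts = 2):
  normal-eared: 1661 × 1/2 = 830.5
  short-eared: 1661 × 1/2 = 830.5
χ² = Σ (O − E)² / E
  normal-eared: (876 − 830.5)² / 830.5 = 2.4928
  short-eared: (785 − 830.5)² / 830.5 = 2.4928
χ² = 2.4928 + 2.4928 = 4.9856 ≈ 4.986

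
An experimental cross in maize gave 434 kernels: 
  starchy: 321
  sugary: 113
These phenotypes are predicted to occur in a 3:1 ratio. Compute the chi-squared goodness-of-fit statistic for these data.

0.249

Total ratio parts = 4. Expected numbers out of 434:
  starchy: 434 × 3/4 = 325.5
  sugary: 434 × 1/4 = 108.5
χ² = Σ (O − E)² / E
  starchy: (321 − 325.5)² / 325.5 = 0.0622
  sugary: (113 − 108.5)² / 108.5 = 0.1866
χ² = 0.0622 + 0.1866 = 0.2488 ≈ 0.249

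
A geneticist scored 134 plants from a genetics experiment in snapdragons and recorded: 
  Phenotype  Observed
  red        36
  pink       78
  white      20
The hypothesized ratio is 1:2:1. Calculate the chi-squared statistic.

7.433

The 1:2:1 ratio has 4 parts, so with N = 134 the expected counts are:
  red: 134 × 1/4 = 33.5
  pink: 134 × 2/4 = 67
  white: 134 × 1/4 = 33.5
χ² = Σ (O − E)² / E
  red: (36 − 33.5)² / 33.5 = 0.1866
  pink: (78 − 67)² / 67 = 1.8060
  white: (20 − 33.5)² / 33.5 = 5.4403
χ² = 0.1866 + 1.8060 + 5.4403 = 7.4329 ≈ 7.433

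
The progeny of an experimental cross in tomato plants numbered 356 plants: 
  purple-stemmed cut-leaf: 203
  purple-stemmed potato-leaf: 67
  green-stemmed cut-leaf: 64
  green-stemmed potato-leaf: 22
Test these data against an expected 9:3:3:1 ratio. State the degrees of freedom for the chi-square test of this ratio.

3

A goodness-of-fit test with 4 phenotype classes has df = 4 − 1 = 3.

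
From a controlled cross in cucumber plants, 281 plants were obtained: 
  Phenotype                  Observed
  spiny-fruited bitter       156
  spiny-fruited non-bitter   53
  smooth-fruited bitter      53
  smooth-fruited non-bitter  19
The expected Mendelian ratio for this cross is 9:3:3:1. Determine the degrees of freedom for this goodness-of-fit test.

3

A goodness-of-fit test with 4 phenotype classes has df = 4 − 1 = 3.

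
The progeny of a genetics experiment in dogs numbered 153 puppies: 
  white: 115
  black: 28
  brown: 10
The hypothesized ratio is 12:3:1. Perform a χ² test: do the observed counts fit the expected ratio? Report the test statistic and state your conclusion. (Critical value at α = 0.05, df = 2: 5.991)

Expected counts for N = 153 under a 12:3:1 ratio (total parts = 16):
  white: 153 × 12/16 = 114.75
  black: 153 × 3/16 = 28.6875
  brown: 153 × 1/16 = 9.5625
χ² = Σ (O − E)² / E
  white: (115 − 114.75)² / 114.75 = 0.0005
  black: (28 − 28.6875)² / 28.6875 = 0.0165
  brown: (10 − 9.5625)² / 9.5625 = 0.0200
χ² = 0.0005 + 0.0165 + 0.0200 = 0.037
Degrees of freedom = 3 − 1 = 2; critical value at α = 0.05 is 5.991.
Since 0.037 < 5.991, we fail to reject the null hypothesis — the data are consistent with the 12:3:1 ratio.

0.037; consistent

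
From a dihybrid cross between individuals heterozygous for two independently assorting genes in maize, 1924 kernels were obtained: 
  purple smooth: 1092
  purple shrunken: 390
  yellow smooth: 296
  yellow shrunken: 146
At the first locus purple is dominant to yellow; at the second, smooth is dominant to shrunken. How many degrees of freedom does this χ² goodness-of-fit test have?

3

A dihybrid F₂ with independent assortment and complete dominance at both loci gives a 9:3:3:1 phenotypic ratio.
A goodness-of-fit test with 4 phenotype classes has df = 4 − 1 = 3.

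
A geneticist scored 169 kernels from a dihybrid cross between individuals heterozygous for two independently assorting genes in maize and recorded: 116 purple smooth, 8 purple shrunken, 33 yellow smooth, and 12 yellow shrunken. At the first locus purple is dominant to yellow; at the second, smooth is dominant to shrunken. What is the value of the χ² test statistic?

A dihybrid F₂ with independent assortment and complete dominance at both loci gives a 9:3:3:1 phenotypic ratio.
The 9:3:3:1 ratio has 16 parts, so with N = 169 the expected counts are:
  purple smooth: 169 × 9/16 = 95.0625
  purple shrunken: 169 × 3/16 = 31.6875
  yellow smooth: 169 × 3/16 = 31.6875
  yellow shrunken: 169 × 1/16 = 10.5625
χ² = Σ (O − E)² / E
  purple smooth: (116 − 95.0625)² / 95.0625 = 4.6115
  purple shrunken: (8 − 31.6875)² / 31.6875 = 17.7072
  yellow smooth: (33 − 31.6875)² / 31.6875 = 0.0544
  yellow shrunken: (12 − 10.5625)² / 10.5625 = 0.1956
χ² = 4.6115 + 17.7072 + 0.0544 + 0.1956 = 22.5687 ≈ 22.569

22.569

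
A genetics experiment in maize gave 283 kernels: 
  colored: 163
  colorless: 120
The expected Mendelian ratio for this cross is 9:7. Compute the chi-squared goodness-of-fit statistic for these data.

The 9:7 ratio has 16 parts, so with N = 283 the expected counts are:
  colored: 283 × 9/16 = 159.1875
  colorless: 283 × 7/16 = 123.8125
χ² = Σ (O − E)² / E
  colored: (163 − 159.1875)² / 159.1875 = 0.0913
  colorless: (120 − 123.8125)² / 123.8125 = 0.1174
χ² = 0.0913 + 0.1174 = 0.2087 ≈ 0.209

0.209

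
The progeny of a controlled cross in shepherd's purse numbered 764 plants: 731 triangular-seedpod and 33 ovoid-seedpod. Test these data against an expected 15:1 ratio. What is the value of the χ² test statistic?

Under the 15:1 hypothesis (Σ ratio = 16, N = 764):
  triangular-seedpod: 764 × 15/16 = 716.25
  ovoid-seedpod: 764 × 1/16 = 47.75
χ² = Σ (O − E)² / E
  triangular-seedpod: (731 − 716.25)² / 716.25 = 0.3038
  ovoid-seedpod: (33 − 47.75)² / 47.75 = 4.5563
χ² = 0.3038 + 4.5563 = 4.8601 ≈ 4.860

4.860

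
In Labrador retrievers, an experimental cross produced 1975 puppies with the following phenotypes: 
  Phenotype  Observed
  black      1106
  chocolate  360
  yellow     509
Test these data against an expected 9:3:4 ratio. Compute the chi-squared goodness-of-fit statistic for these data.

Under the 9:3:4 hypothesis (Σ ratio = 16, N = 1975):
  black: 1975 × 9/16 = 1110.9375
  chocolate: 1975 × 3/16 = 370.3125
  yellow: 1975 × 4/16 = 493.75
χ² = Σ (O − E)² / E
  black: (1106 − 1110.9375)² / 1110.9375 = 0.0219
  chocolate: (360 − 370.3125)² / 370.3125 = 0.2872
  yellow: (509 − 493.75)² / 493.75 = 0.4710
χ² = 0.0219 + 0.2872 + 0.4710 = 0.7801 ≈ 0.780

0.780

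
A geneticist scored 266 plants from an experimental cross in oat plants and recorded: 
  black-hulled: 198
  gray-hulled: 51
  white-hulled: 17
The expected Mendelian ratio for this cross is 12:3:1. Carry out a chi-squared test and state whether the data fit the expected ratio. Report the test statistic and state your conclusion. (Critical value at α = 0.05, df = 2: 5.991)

0.045; consistent

Under the 12:3:1 hypothesis (Σ ratio = 16, N = 266):
  black-hulled: 266 × 12/16 = 199.5
  gray-hulled: 266 × 3/16 = 49.875
  white-hulled: 266 × 1/16 = 16.625
χ² = Σ (O − E)² / E
  black-hulled: (198 − 199.5)² / 199.5 = 0.0113
  gray-hulled: (51 − 49.875)² / 49.875 = 0.0254
  white-hulled: (17 − 16.625)² / 16.625 = 0.0085
χ² = 0.0113 + 0.0254 + 0.0085 = 0.0452 ≈ 0.045
Degrees of freedom = 3 − 1 = 2; critical value at α = 0.05 is 5.991.
Since 0.045 < 5.991, we fail to reject the null hypothesis — the data are consistent with the 12:3:1 ratio.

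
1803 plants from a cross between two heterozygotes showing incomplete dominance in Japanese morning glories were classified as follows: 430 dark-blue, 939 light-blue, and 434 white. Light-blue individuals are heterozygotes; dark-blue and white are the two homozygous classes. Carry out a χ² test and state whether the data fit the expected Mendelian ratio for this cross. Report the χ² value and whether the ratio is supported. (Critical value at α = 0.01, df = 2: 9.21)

With incomplete dominance, a heterozygote × heterozygote cross gives a 1:2:1 phenotypic ratio.
The 1:2:1 ratio has 4 parts, so with N = 1803 the expected counts are:
  dark-blue: 1803 × 1/4 = 450.75
  light-blue: 1803 × 2/4 = 901.5
  white: 1803 × 1/4 = 450.75
χ² = Σ (O − E)² / E
  dark-blue: (430 − 450.75)² / 450.75 = 0.9552
  light-blue: (939 − 901.5)² / 901.5 = 1.5599
  white: (434 − 450.75)² / 450.75 = 0.6224
χ² = 0.9552 + 1.5599 + 0.6224 = 3.1375 ≈ 3.138
Degrees of freedom = 3 − 1 = 2; critical value at α = 0.01 is 9.21.
Since 3.138 < 9.21, we fail to reject the null hypothesis — the data are consistent with the 1:2:1 ratio.

3.138; consistent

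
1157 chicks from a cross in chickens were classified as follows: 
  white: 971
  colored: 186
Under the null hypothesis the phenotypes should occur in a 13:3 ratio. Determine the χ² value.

5.430

Expected counts for N = 1157 under a 13:3 ratio (total parts = 16):
  white: 1157 × 13/16 = 940.0625
  colored: 1157 × 3/16 = 216.9375
χ² = Σ (O − E)² / E
  white: (971 − 940.0625)² / 940.0625 = 1.0182
  colored: (186 − 216.9375)² / 216.9375 = 4.4120
χ² = 1.0182 + 4.4120 = 5.4302 ≈ 5.430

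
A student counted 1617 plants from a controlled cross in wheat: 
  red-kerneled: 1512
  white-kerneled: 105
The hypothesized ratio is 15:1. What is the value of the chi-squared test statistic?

Under the 15:1 hypothesis (Σ ratio = 16, N = 1617):
  red-kerneled: 1617 × 15/16 = 1515.9375
  white-kerneled: 1617 × 1/16 = 101.0625
χ² = Σ (O − E)² / E
  red-kerneled: (1512 − 1515.9375)² / 1515.9375 = 0.0102
  white-kerneled: (105 − 101.0625)² / 101.0625 = 0.1534
χ² = 0.0102 + 0.1534 = 0.1636 ≈ 0.164

0.164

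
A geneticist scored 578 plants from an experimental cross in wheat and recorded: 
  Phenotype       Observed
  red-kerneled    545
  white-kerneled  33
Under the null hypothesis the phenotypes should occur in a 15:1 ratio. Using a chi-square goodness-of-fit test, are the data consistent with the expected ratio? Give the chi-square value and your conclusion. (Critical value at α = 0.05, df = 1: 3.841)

0.288; consistent

Under the 15:1 hypothesis (Σ ratio = 16, N = 578):
  red-kerneled: 578 × 15/16 = 541.875
  white-kerneled: 578 × 1/16 = 36.125
χ² = Σ (O − E)² / E
  red-kerneled: (545 − 541.875)² / 541.875 = 0.0180
  white-kerneled: (33 − 36.125)² / 36.125 = 0.2703
χ² = 0.0180 + 0.2703 = 0.2883 ≈ 0.288
Degrees of freedom = 2 − 1 = 1; critical value at α = 0.05 is 3.841.
Since 0.288 < 3.841, we fail to reject the null hypothesis — the data are consistent with the 15:1 ratio.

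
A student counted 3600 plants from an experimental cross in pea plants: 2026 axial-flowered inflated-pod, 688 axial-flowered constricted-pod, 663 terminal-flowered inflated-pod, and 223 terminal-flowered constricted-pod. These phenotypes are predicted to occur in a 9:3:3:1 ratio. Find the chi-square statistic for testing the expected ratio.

0.482

The 9:3:3:1 ratio has 16 parts, so with N = 3600 the expected counts are:
  axial-flowered inflated-pod: 3600 × 9/16 = 2025
  axial-flowered constricted-pod: 3600 × 3/16 = 675
  terminal-flowered inflated-pod: 3600 × 3/16 = 675
  terminal-flowered constricted-pod: 3600 × 1/16 = 225
χ² = Σ (O − E)² / E
  axial-flowered inflated-pod: (2026 − 2025)² / 2025 = 0.0005
  axial-flowered constricted-pod: (688 − 675)² / 675 = 0.2504
  terminal-flowered inflated-pod: (663 − 675)² / 675 = 0.2133
  terminal-flowered constricted-pod: (223 − 225)² / 225 = 0.0178
χ² = 0.0005 + 0.2504 + 0.2133 + 0.0178 = 0.482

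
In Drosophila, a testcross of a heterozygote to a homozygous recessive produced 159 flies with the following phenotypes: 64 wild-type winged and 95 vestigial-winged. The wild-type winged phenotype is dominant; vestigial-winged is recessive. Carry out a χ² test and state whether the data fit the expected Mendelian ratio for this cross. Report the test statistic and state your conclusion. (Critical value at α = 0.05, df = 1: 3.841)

6.044; not consistent

A testcross of a heterozygote (Aa × aa) gives a 1:1 phenotypic ratio.
Expected counts for N = 159 under a 1:1 ratio (total parts = 2):
  wild-type winged: 159 × 1/2 = 79.5
  vestigial-winged: 159 × 1/2 = 79.5
χ² = Σ (O − E)² / E
  wild-type winged: (64 − 79.5)² / 79.5 = 3.0220
  vestigial-winged: (95 − 79.5)² / 79.5 = 3.0220
χ² = 3.0220 + 3.0220 = 6.044
Degrees of freedom = 2 − 1 = 1; critical value at α = 0.05 is 3.841.
Since 6.044 > 3.841, we reject the null hypothesis — the data do not fit the 1:1 ratio.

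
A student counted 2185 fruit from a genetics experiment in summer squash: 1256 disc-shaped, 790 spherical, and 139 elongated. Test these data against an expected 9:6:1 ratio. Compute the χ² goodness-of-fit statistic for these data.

1.687

Total ratio parts = 16. Expected numbers out of 2185:
  disc-shaped: 2185 × 9/16 = 1229.0625
  spherical: 2185 × 6/16 = 819.375
  elongated: 2185 × 1/16 = 136.5625
χ² = Σ (O − E)² / E
  disc-shaped: (1256 − 1229.0625)² / 1229.0625 = 0.5904
  spherical: (790 − 819.375)² / 819.375 = 1.0531
  elongated: (139 − 136.5625)² / 136.5625 = 0.0435
χ² = 0.5904 + 1.0531 + 0.0435 = 1.687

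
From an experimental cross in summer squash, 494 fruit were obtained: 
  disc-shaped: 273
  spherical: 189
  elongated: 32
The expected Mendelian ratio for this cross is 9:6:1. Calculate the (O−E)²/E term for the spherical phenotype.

0.076

Expected counts for N = 494 under a 9:6:1 ratio (total parts = 16):
  disc-shaped: 494 × 9/16 = 277.875
  spherical: 494 × 6/16 = 185.25
  elongated: 494 × 1/16 = 30.875
Contribution of spherical: (189 − 185.25)² / 185.25 = 0.0759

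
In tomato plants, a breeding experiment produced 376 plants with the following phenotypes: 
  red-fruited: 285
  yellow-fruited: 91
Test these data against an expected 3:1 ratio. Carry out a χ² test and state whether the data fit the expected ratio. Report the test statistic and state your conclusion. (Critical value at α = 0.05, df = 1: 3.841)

0.128; consistent

Under the 3:1 hypothesis (Σ ratio = 4, N = 376):
  red-fruited: 376 × 3/4 = 282
  yellow-fruited: 376 × 1/4 = 94
χ² = Σ (O − E)² / E
  red-fruited: (285 − 282)² / 282 = 0.0319
  yellow-fruited: (91 − 94)² / 94 = 0.0957
χ² = 0.0319 + 0.0957 = 0.1276 ≈ 0.128
Degrees of freedom = 2 − 1 = 1; critical value at α = 0.05 is 3.841.
Since 0.128 < 3.841, we fail to reject the null hypothesis — the data are consistent with the 3:1 ratio.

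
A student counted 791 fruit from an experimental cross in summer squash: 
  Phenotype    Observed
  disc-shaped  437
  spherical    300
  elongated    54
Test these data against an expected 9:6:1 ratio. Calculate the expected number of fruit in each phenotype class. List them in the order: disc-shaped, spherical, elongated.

444.9375, 296.625, 49.4375

Under the 9:6:1 hypothesis (Σ ratio = 16, N = 791):
  disc-shaped: 791 × 9/16 = 444.9375
  spherical: 791 × 6/16 = 296.625
  elongated: 791 × 1/16 = 49.4375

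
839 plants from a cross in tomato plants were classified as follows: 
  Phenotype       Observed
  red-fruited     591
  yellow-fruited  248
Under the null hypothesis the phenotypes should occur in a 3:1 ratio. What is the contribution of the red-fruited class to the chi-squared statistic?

Under the 3:1 hypothesis (Σ ratio = 4, N = 839):
  red-fruited: 839 × 3/4 = 629.25
  yellow-fruited: 839 × 1/4 = 209.75
Contribution of red-fruited: (591 − 629.25)² / 629.25 = 2.3251

2.325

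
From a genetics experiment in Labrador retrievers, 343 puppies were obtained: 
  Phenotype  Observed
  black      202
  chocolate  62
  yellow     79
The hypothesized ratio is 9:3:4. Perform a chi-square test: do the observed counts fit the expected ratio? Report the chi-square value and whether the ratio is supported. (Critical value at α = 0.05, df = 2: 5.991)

Expected counts for N = 343 under a 9:3:4 ratio (total parts = 16):
  black: 343 × 9/16 = 192.9375
  chocolate: 343 × 3/16 = 64.3125
  yellow: 343 × 4/16 = 85.75
χ² = Σ (O − E)² / E
  black: (202 − 192.9375)² / 192.9375 = 0.4257
  chocolate: (62 − 64.3125)² / 64.3125 = 0.0832
  yellow: (79 − 85.75)² / 85.75 = 0.5313
χ² = 0.4257 + 0.0832 + 0.5313 = 1.0402 ≈ 1.040
Degrees of freedom = 3 − 1 = 2; critical value at α = 0.05 is 5.991.
Since 1.040 < 5.991, we fail to reject the null hypothesis — the data are consistent with the 9:3:4 ratio.

1.040; consistent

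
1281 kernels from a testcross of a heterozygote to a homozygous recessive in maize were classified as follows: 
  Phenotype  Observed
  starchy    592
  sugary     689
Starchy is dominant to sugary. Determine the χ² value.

7.345

A testcross of a heterozygote (Aa × aa) gives a 1:1 phenotypic ratio.
Expected counts for N = 1281 under a 1:1 ratio (total parts = 2):
  starchy: 1281 × 1/2 = 640.5
  sugary: 1281 × 1/2 = 640.5
χ² = Σ (O − E)² / E
  starchy: (592 − 640.5)² / 640.5 = 3.6725
  sugary: (689 − 640.5)² / 640.5 = 3.6725
χ² = 3.6725 + 3.6725 = 7.345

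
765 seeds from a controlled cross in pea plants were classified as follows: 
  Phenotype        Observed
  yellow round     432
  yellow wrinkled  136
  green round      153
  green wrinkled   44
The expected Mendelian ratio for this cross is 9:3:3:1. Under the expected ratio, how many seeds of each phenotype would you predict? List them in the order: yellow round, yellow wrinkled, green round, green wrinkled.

430.3125, 143.4375, 143.4375, 47.8125

Under the 9:3:3:1 hypothesis (Σ ratio = 16, N = 765):
  yellow round: 765 × 9/16 = 430.3125
  yellow wrinkled: 765 × 3/16 = 143.4375
  green round: 765 × 3/16 = 143.4375
  green wrinkled: 765 × 1/16 = 47.8125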